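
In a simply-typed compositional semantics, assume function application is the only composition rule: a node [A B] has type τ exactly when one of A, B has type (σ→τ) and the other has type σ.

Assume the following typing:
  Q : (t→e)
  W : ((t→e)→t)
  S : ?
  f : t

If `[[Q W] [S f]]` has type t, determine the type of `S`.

(t→(t→t))

At [[Q W] [S f]] (required: t): [Q W] is t, which is not a function with range t; hence [S f] is the functor — type (t→t).
At [S f] (required: (t→t)): f is t, which is not a function with range (t→t); hence S is the functor — type (t→(t→t)).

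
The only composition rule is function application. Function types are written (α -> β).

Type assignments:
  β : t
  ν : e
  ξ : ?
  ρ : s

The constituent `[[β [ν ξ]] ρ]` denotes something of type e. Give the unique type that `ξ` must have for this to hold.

[[β [ν ξ]] ρ] must have type e. The sister ρ has type s; that is not a function onto e, so [β [ν ξ]] must be the functor, of type (s -> e).
[β [ν ξ]] must have type (s -> e). The sister β has type t; that is not a function onto (s -> e), so [ν ξ] must be the functor, of type (t -> (s -> e)).
[ν ξ] must have type (t -> (s -> e)). The sister ν has type e; that is not a function onto (t -> (s -> e)), so ξ must be the functor, of type (e -> (t -> (s -> e))).

(e -> (t -> (s -> e)))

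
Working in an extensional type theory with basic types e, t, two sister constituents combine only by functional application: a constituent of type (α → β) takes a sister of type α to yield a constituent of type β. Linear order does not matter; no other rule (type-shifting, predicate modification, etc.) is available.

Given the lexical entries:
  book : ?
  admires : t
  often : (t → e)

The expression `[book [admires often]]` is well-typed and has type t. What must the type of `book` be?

[book [admires often]] must have type t. The sister [admires often] has type e; that is not a function onto t, so book must be the functor, of type (e → t).

(e → t)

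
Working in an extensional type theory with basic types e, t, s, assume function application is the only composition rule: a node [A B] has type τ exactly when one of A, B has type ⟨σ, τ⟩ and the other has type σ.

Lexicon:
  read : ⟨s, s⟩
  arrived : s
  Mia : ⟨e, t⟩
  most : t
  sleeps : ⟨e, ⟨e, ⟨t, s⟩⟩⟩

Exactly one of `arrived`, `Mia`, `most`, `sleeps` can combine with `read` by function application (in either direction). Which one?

arrived — combines: read : ⟨s, s⟩ takes arrived : s as argument, giving s.
Mia : ⟨e, t⟩ — neither side's domain matches the other.
most : t — neither side's domain matches the other.
sleeps : ⟨e, ⟨e, ⟨t, s⟩⟩⟩ — neither side's domain matches the other.

arrived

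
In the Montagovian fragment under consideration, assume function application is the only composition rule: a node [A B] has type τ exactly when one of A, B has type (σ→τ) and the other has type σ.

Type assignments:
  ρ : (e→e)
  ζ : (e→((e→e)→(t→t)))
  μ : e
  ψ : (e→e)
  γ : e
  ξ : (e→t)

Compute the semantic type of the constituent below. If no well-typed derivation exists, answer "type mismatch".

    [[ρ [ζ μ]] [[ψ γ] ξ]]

t

[ζ μ]: functor ζ : (e→((e→e)→(t→t))), argument μ : e; result ((e→e)→(t→t)).
[ρ [ζ μ]]: functor [ζ μ] : ((e→e)→(t→t)), argument ρ : (e→e); result (t→t).
[ψ γ]: functor ψ : (e→e), argument γ : e; result e.
[[ψ γ] ξ]: functor ξ : (e→t), argument [ψ γ] : e; result t.
[[ρ [ζ μ]] [[ψ γ] ξ]]: functor [ρ [ζ μ]] : (t→t), argument [[ψ γ] ξ] : t; result t.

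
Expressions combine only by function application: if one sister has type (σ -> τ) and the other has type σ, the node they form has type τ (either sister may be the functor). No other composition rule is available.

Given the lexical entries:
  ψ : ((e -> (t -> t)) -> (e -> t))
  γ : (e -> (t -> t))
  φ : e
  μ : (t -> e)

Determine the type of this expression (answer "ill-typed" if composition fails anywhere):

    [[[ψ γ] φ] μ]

e

At [ψ γ], ψ : ((e -> (t -> t)) -> (e -> t)) takes γ : (e -> (t -> t)), giving (e -> t).
At [[ψ γ] φ], [ψ γ] : (e -> t) takes φ : e, giving t.
At [[[ψ γ] φ] μ], μ : (t -> e) takes [[ψ γ] φ] : t, giving e.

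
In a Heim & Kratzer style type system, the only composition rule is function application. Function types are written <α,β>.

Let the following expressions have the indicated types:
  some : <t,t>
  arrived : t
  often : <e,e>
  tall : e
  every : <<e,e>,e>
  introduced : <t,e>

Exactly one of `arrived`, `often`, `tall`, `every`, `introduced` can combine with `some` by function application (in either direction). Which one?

arrived

arrived — combines: some : <t,t> takes arrived : t as argument, giving t.
often : <e,e> — does not combine with some.
tall : e — does not combine with some.
every : <<e,e>,e> — does not combine with some.
introduced : <t,e> — does not combine with some.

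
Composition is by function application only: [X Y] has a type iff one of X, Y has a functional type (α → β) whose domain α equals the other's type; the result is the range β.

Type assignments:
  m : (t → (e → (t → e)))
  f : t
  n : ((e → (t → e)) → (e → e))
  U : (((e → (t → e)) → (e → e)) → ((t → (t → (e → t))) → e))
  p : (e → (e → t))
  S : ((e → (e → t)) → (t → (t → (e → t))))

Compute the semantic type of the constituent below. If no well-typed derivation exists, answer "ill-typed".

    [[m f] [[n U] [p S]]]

[m f]: m is (t → (e → (t → e))), f is t; result (e → (t → e)).
[n U]: U is (((e → (t → e)) → (e → e)) → ((t → (t → (e → t))) → e)), n is ((e → (t → e)) → (e → e)); result ((t → (t → (e → t))) → e).
[p S]: S is ((e → (e → t)) → (t → (t → (e → t)))), p is (e → (e → t)); result (t → (t → (e → t))).
[[n U] [p S]]: [n U] is ((t → (t → (e → t))) → e), [p S] is (t → (t → (e → t))); result e.
[[m f] [[n U] [p S]]]: [m f] is (e → (t → e)), [[n U] [p S]] is e; result (t → e).

(t → e)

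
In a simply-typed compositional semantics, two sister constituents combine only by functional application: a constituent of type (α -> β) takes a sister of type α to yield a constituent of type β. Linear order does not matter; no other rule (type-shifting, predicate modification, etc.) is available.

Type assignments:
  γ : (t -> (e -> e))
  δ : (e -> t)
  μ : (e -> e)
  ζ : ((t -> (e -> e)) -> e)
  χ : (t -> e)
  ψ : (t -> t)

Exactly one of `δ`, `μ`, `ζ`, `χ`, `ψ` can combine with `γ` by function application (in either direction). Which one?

δ : (e -> t) — γ needs t; δ needs e; neither fits.
μ : (e -> e) — γ needs t; μ needs e; neither fits.
ζ — combines: ζ : ((t -> (e -> e)) -> e) takes γ : (t -> (e -> e)) as argument, giving e.
χ : (t -> e) — γ needs t; χ needs t; neither fits.
ψ : (t -> t) — γ needs t; ψ needs t; neither fits.

ζ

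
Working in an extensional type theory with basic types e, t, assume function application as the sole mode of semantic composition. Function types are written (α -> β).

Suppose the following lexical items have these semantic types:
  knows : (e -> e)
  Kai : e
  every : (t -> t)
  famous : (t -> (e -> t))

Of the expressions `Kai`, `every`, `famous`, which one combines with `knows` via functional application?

Kai — combines: knows : (e -> e) takes Kai : e as argument, giving e.
every : (t -> t) — neither side's domain matches the other.
famous : (t -> (e -> t)) — neither side's domain matches the other.

Kai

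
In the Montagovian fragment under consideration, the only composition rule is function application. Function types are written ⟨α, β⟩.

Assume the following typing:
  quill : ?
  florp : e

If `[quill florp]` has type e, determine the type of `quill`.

⟨e, e⟩

[quill florp] must have type e. The sister florp has type e; that is not a function onto e, so quill must be the functor, of type ⟨e, e⟩.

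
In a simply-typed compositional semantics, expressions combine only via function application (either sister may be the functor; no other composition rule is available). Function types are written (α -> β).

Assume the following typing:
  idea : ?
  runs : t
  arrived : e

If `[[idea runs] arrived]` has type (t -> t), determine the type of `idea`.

(t -> (e -> (t -> t)))

[[idea runs] arrived] is required to be (t -> t). arrived : e cannot yield (t -> t) as functor, so [idea runs] : (e -> (t -> t)).
[idea runs] is required to be (e -> (t -> t)). runs : t cannot yield (e -> (t -> t)) as functor, so idea : (t -> (e -> (t -> t))).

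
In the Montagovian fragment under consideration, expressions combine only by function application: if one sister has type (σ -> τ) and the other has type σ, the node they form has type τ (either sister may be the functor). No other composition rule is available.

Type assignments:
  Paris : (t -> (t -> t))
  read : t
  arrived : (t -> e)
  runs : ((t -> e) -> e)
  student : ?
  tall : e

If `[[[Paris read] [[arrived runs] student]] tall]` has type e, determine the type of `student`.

For [[[Paris read] [[arrived runs] student]] tall] to have type e with tall of type e, [[Paris read] [[arrived runs] student]] must be the function: [[Paris read] [[arrived runs] student]] : (e -> e).
For [[Paris read] [[arrived runs] student]] to have type (e -> e) with [Paris read] of type (t -> t), [[arrived runs] student] must be the function: [[arrived runs] student] : ((t -> t) -> (e -> e)).
For [[arrived runs] student] to have type ((t -> t) -> (e -> e)) with [arrived runs] of type e, student must be the function: student : (e -> ((t -> t) -> (e -> e))).

(e -> ((t -> t) -> (e -> e)))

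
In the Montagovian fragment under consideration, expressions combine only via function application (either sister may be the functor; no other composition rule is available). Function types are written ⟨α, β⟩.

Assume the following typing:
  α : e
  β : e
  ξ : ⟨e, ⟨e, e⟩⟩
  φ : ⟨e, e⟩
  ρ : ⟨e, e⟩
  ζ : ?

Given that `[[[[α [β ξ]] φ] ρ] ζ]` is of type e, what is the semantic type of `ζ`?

At [[[[α [β ξ]] φ] ρ] ζ] (required: e): [[[α [β ξ]] φ] ρ] is e, which is not a function with range e; hence ζ is the functor — type ⟨e, e⟩.

⟨e, e⟩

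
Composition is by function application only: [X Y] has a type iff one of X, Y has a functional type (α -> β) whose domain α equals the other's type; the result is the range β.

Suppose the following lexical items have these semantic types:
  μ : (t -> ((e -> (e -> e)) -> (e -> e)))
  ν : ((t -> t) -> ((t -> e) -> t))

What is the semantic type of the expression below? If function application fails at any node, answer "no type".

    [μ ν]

no type

At [μ ν]: neither (t -> ((e -> (e -> e)) -> (e -> e))) nor ((t -> t) -> ((t -> e) -> t)) can take the other as argument; the node is ill-typed.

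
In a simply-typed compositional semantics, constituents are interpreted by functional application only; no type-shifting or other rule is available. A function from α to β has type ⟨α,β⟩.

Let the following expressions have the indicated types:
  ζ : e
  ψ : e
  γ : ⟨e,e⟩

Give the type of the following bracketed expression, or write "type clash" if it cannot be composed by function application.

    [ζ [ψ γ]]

[ψ γ]: ⟨e,e⟩ applied to e yields e.
At [ζ [ψ γ]]: neither e nor e can take the other as argument; the node is ill-typed.

type clash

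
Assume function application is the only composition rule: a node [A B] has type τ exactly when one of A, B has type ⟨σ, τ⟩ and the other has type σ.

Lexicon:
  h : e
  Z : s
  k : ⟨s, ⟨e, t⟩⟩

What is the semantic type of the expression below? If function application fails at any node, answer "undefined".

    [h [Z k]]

[Z k]: functor k : ⟨s, ⟨e, t⟩⟩, argument Z : s; result ⟨e, t⟩.
[h [Z k]]: functor [Z k] : ⟨e, t⟩, argument h : e; result t.

t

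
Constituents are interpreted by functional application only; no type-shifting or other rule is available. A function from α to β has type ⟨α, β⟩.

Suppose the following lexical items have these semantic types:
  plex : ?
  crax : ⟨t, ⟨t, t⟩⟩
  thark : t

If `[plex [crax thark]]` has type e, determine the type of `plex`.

[plex [crax thark]] must have type e. The sister [crax thark] has type ⟨t, t⟩; that is not a function onto e, so plex must be the functor, of type ⟨⟨t, t⟩, e⟩.

⟨⟨t, t⟩, e⟩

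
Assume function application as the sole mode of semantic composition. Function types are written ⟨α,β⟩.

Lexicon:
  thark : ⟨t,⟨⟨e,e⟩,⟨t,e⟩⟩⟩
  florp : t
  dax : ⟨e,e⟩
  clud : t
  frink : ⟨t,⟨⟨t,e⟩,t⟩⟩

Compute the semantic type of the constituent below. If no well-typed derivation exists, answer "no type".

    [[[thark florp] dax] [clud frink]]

At [thark florp], thark : ⟨t,⟨⟨e,e⟩,⟨t,e⟩⟩⟩ takes florp : t, giving ⟨⟨e,e⟩,⟨t,e⟩⟩.
At [[thark florp] dax], [thark florp] : ⟨⟨e,e⟩,⟨t,e⟩⟩ takes dax : ⟨e,e⟩, giving ⟨t,e⟩.
At [clud frink], frink : ⟨t,⟨⟨t,e⟩,t⟩⟩ takes clud : t, giving ⟨⟨t,e⟩,t⟩.
At [[[thark florp] dax] [clud frink]], [clud frink] : ⟨⟨t,e⟩,t⟩ takes [[thark florp] dax] : ⟨t,e⟩, giving t.

t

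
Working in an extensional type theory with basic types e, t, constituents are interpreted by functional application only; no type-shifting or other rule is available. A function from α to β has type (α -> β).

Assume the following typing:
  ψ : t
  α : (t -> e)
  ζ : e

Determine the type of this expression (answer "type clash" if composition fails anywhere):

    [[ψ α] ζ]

At [ψ α], α : (t -> e) takes ψ : t, giving e.
At [[ψ α] ζ]: neither e nor e can take the other as argument; the node is ill-typed.

type clash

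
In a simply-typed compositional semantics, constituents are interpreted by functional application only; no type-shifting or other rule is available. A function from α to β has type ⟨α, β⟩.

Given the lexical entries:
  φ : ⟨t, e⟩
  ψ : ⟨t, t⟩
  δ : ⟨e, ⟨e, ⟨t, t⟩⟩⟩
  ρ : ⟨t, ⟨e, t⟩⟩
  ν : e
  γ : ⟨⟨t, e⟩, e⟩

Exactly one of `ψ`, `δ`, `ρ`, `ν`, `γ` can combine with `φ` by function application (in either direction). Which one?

ψ : ⟨t, t⟩ — does not combine with φ.
δ : ⟨e, ⟨e, ⟨t, t⟩⟩⟩ — does not combine with φ.
ρ : ⟨t, ⟨e, t⟩⟩ — does not combine with φ.
ν : e — does not combine with φ.
γ — combines: γ : ⟨⟨t, e⟩, e⟩ takes φ : ⟨t, e⟩ as argument, giving e.

γ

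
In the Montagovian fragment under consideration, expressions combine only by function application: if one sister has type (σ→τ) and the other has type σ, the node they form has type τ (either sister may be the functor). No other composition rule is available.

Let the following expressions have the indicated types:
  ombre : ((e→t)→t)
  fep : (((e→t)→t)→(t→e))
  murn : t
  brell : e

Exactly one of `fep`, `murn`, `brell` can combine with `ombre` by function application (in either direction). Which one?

fep

fep — combines: fep : (((e→t)→t)→(t→e)) takes ombre : ((e→t)→t) as argument, giving (t→e).
murn : t — no; ombre wants (e→t), and murn wants nothing (atomic).
brell : e — no; ombre wants (e→t), and brell wants nothing (atomic).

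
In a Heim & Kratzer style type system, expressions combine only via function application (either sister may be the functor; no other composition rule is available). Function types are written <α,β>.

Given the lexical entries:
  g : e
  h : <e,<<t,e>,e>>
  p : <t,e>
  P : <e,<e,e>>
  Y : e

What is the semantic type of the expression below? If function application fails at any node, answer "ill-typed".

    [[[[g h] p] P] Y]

e

[g h]: h is <e,<<t,e>,e>>, g is e; result <<t,e>,e>.
[[g h] p]: [g h] is <<t,e>,e>, p is <t,e>; result e.
[[[g h] p] P]: P is <e,<e,e>>, [[g h] p] is e; result <e,e>.
[[[[g h] p] P] Y]: [[[g h] p] P] is <e,e>, Y is e; result e.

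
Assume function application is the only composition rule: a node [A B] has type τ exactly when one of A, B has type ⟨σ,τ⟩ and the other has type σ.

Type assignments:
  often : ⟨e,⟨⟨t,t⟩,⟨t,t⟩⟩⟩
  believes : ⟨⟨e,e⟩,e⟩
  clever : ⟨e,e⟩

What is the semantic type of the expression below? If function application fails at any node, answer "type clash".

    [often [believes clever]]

⟨⟨t,t⟩,⟨t,t⟩⟩

[believes clever]: believes is ⟨⟨e,e⟩,e⟩, clever is ⟨e,e⟩; result e.
[often [believes clever]]: often is ⟨e,⟨⟨t,t⟩,⟨t,t⟩⟩⟩, [believes clever] is e; result ⟨⟨t,t⟩,⟨t,t⟩⟩.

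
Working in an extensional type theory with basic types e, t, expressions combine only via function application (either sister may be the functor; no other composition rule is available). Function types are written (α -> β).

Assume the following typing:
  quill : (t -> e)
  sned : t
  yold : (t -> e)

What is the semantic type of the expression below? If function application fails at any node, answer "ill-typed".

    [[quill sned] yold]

[quill sned]: quill is (t -> e), sned is t; result e.
[[quill sned] yold]: e with (t -> e) — neither is a function whose domain matches the other; composition fails here.

ill-typed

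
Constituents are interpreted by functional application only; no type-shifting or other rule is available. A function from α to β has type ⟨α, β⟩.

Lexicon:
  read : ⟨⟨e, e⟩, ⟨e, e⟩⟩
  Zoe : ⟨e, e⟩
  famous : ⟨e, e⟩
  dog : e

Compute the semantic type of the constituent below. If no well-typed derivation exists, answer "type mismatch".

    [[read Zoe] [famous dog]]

At [read Zoe], read : ⟨⟨e, e⟩, ⟨e, e⟩⟩ takes Zoe : ⟨e, e⟩, giving ⟨e, e⟩.
At [famous dog], famous : ⟨e, e⟩ takes dog : e, giving e.
At [[read Zoe] [famous dog]], [read Zoe] : ⟨e, e⟩ takes [famous dog] : e, giving e.

e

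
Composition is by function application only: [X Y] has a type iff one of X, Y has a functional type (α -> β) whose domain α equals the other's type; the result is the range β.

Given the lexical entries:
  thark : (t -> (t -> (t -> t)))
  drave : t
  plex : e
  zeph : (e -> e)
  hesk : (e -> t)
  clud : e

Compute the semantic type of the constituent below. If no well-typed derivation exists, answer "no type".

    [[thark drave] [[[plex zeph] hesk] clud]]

no type

[thark drave]: functor thark : (t -> (t -> (t -> t))), argument drave : t; result (t -> (t -> t)).
[plex zeph]: functor zeph : (e -> e), argument plex : e; result e.
[[plex zeph] hesk]: functor hesk : (e -> t), argument [plex zeph] : e; result t.
At [[[plex zeph] hesk] clud]: neither t nor e can take the other as argument; the node is ill-typed.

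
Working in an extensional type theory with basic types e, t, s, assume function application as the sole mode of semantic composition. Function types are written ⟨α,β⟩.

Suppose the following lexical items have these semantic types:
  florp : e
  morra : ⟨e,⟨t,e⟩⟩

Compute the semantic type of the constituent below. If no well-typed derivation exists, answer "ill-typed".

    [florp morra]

⟨t,e⟩

[florp morra]: ⟨e,⟨t,e⟩⟩ applied to e yields ⟨t,e⟩.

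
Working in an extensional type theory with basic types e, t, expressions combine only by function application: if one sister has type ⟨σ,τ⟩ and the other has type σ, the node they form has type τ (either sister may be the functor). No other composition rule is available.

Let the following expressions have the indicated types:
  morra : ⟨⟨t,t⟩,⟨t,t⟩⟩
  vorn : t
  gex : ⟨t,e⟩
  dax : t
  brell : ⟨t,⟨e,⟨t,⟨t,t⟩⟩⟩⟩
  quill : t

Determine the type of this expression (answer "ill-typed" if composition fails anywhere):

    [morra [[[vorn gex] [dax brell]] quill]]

[vorn gex]: gex is ⟨t,e⟩, vorn is t; result e.
[dax brell]: brell is ⟨t,⟨e,⟨t,⟨t,t⟩⟩⟩⟩, dax is t; result ⟨e,⟨t,⟨t,t⟩⟩⟩.
[[vorn gex] [dax brell]]: [dax brell] is ⟨e,⟨t,⟨t,t⟩⟩⟩, [vorn gex] is e; result ⟨t,⟨t,t⟩⟩.
[[[vorn gex] [dax brell]] quill]: [[vorn gex] [dax brell]] is ⟨t,⟨t,t⟩⟩, quill is t; result ⟨t,t⟩.
[morra [[[vorn gex] [dax brell]] quill]]: morra is ⟨⟨t,t⟩,⟨t,t⟩⟩, [[[vorn gex] [dax brell]] quill] is ⟨t,t⟩; result ⟨t,t⟩.

⟨t,t⟩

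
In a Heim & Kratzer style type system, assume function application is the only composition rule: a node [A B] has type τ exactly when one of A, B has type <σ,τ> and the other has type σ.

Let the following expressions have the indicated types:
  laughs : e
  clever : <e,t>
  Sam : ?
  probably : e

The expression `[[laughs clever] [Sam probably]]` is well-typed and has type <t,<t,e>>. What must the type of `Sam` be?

[[laughs clever] [Sam probably]] is required to be <t,<t,e>>. [laughs clever] : t cannot yield <t,<t,e>> as functor, so [Sam probably] : <t,<t,<t,e>>>.
[Sam probably] is required to be <t,<t,<t,e>>>. probably : e cannot yield <t,<t,<t,e>>> as functor, so Sam : <e,<t,<t,<t,e>>>>.

<e,<t,<t,<t,e>>>>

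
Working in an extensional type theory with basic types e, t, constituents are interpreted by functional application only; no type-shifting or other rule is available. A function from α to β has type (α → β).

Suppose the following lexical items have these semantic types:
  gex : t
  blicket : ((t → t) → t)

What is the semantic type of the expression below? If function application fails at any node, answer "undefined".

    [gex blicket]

[gex blicket]: t with ((t → t) → t) — neither is a function whose domain matches the other; composition fails here.

undefined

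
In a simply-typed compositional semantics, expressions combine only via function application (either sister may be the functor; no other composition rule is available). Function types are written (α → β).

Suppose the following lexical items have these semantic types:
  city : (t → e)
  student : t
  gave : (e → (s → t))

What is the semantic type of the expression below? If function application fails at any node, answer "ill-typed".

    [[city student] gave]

[city student]: (t → e) applied to t yields e.
[[city student] gave]: (e → (s → t)) applied to e yields (s → t).

(s → t)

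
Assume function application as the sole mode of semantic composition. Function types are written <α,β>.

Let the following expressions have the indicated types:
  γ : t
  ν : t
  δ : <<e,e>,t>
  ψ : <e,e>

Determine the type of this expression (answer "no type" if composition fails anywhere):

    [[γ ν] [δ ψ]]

no type

[γ ν]: t and t cannot combine by function application — type clash.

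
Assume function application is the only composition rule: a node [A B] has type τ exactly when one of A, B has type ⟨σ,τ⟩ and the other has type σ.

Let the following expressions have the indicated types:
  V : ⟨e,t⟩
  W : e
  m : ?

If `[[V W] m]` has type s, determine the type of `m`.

[[V W] m] is required to be s. [V W] : t cannot yield s as functor, so m : ⟨t,s⟩.

⟨t,s⟩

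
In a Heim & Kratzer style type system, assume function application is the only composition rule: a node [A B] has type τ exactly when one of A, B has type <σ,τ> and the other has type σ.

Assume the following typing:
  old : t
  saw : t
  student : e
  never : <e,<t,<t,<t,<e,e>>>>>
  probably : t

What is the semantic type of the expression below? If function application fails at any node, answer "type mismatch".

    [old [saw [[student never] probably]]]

<e,e>

[student never]: functor never : <e,<t,<t,<t,<e,e>>>>>, argument student : e; result <t,<t,<t,<e,e>>>>.
[[student never] probably]: functor [student never] : <t,<t,<t,<e,e>>>>, argument probably : t; result <t,<t,<e,e>>>.
[saw [[student never] probably]]: functor [[student never] probably] : <t,<t,<e,e>>>, argument saw : t; result <t,<e,e>>.
[old [saw [[student never] probably]]]: functor [saw [[student never] probably]] : <t,<e,e>>, argument old : t; result <e,e>.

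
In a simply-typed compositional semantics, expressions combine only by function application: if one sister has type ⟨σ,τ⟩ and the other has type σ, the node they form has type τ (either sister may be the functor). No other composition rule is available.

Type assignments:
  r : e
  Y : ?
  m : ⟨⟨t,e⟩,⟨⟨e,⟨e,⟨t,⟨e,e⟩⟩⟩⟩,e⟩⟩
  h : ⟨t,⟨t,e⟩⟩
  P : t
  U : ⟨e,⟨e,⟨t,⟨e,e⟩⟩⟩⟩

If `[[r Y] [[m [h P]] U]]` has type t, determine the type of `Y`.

⟨e,⟨e,t⟩⟩

[[r Y] [[m [h P]] U]] is required to be t. [[m [h P]] U] : e cannot yield t as functor, so [r Y] : ⟨e,t⟩.
[r Y] is required to be ⟨e,t⟩. r : e cannot yield ⟨e,t⟩ as functor, so Y : ⟨e,⟨e,t⟩⟩.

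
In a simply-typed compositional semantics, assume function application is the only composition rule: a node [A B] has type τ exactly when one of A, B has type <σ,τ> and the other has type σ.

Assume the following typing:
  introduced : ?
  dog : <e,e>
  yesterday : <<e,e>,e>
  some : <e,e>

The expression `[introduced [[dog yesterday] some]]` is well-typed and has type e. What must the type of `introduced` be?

<e,e>

[introduced [[dog yesterday] some]] must have type e. The sister [[dog yesterday] some] has type e; that is not a function onto e, so introduced must be the functor, of type <e,e>.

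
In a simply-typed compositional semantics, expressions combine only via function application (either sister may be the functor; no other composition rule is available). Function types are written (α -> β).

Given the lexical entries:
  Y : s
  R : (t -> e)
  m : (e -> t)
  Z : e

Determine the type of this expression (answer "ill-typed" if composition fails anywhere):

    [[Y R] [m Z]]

At [Y R]: neither s nor (t -> e) can take the other as argument; the node is ill-typed.

ill-typed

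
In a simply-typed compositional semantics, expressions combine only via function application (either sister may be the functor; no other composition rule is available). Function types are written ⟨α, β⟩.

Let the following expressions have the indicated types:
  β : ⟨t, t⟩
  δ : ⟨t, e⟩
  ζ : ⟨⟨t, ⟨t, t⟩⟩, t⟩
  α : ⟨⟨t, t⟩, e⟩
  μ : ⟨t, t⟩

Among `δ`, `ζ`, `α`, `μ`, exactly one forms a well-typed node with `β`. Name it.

δ : ⟨t, e⟩ — no; β wants t, and δ wants t.
ζ : ⟨⟨t, ⟨t, t⟩⟩, t⟩ — no; β wants t, and ζ wants ⟨t, ⟨t, t⟩⟩.
α — combines: α : ⟨⟨t, t⟩, e⟩ takes β : ⟨t, t⟩ as argument, giving e.
μ : ⟨t, t⟩ — no; β wants t, and μ wants t.

α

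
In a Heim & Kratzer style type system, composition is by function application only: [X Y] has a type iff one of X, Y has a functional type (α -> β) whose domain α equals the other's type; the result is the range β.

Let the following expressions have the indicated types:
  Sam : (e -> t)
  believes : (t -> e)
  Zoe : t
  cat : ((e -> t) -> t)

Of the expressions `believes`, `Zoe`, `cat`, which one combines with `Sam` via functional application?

cat

believes : (t -> e) — Sam needs e; believes needs t; neither fits.
Zoe : t — Sam needs e; Zoe needs nothing (atomic); neither fits.
cat — combines: cat : ((e -> t) -> t) takes Sam : (e -> t) as argument, giving t.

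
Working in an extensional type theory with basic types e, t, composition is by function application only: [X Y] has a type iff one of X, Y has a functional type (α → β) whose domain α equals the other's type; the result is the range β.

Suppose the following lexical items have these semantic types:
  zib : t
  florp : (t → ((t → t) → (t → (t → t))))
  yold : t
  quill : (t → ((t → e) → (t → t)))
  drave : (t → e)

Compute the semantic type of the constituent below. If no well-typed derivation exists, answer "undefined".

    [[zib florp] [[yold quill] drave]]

(t → (t → t))

[zib florp]: florp is (t → ((t → t) → (t → (t → t)))), zib is t; result ((t → t) → (t → (t → t))).
[yold quill]: quill is (t → ((t → e) → (t → t))), yold is t; result ((t → e) → (t → t)).
[[yold quill] drave]: [yold quill] is ((t → e) → (t → t)), drave is (t → e); result (t → t).
[[zib florp] [[yold quill] drave]]: [zib florp] is ((t → t) → (t → (t → t))), [[yold quill] drave] is (t → t); result (t → (t → t)).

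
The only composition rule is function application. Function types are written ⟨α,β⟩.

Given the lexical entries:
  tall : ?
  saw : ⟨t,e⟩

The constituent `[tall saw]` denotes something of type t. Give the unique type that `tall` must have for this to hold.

For [tall saw] to have type t with saw of type ⟨t,e⟩, tall must be the function: tall : ⟨⟨t,e⟩,t⟩.

⟨⟨t,e⟩,t⟩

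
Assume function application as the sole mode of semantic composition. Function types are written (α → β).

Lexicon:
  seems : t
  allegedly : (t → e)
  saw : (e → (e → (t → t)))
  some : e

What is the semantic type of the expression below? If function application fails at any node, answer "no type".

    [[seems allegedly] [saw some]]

[seems allegedly]: functor allegedly : (t → e), argument seems : t; result e.
[saw some]: functor saw : (e → (e → (t → t))), argument some : e; result (e → (t → t)).
[[seems allegedly] [saw some]]: functor [saw some] : (e → (t → t)), argument [seems allegedly] : e; result (t → t).

(t → t)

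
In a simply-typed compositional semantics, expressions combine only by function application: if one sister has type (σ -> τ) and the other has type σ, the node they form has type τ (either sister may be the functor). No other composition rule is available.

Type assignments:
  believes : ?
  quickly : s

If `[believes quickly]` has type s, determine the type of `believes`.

(s -> s)

[believes quickly] is required to be s. quickly : s cannot yield s as functor, so believes : (s -> s).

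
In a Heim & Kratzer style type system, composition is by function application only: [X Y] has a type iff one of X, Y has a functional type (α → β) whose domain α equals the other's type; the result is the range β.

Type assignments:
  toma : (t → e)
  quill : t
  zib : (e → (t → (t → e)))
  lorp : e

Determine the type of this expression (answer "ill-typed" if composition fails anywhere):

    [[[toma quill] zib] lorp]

[toma quill] — toma of type (t → e) combines with quill of type t: type e.
[[toma quill] zib] — zib of type (e → (t → (t → e))) combines with [toma quill] of type e: type (t → (t → e)).
[[[toma quill] zib] lorp]: (t → (t → e)) and e cannot combine by function application — type clash.

ill-typed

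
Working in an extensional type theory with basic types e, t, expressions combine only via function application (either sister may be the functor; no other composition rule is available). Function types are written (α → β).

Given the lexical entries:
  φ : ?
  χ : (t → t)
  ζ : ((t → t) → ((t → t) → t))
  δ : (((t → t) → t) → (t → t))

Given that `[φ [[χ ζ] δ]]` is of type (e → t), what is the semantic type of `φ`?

At [φ [[χ ζ] δ]] (required: (e → t)): [[χ ζ] δ] is (t → t), which is not a function with range (e → t); hence φ is the functor — type ((t → t) → (e → t)).

((t → t) → (e → t))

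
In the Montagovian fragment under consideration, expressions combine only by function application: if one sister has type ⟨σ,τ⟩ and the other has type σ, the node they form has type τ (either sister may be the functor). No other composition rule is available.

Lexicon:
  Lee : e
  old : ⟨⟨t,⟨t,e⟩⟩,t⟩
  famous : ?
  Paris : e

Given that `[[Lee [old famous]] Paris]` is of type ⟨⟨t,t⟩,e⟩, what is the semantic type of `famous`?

⟨⟨⟨t,⟨t,e⟩⟩,t⟩,⟨e,⟨e,⟨⟨t,t⟩,e⟩⟩⟩⟩

[[Lee [old famous]] Paris] is required to be ⟨⟨t,t⟩,e⟩. Paris : e cannot yield ⟨⟨t,t⟩,e⟩ as functor, so [Lee [old famous]] : ⟨e,⟨⟨t,t⟩,e⟩⟩.
[Lee [old famous]] is required to be ⟨e,⟨⟨t,t⟩,e⟩⟩. Lee : e cannot yield ⟨e,⟨⟨t,t⟩,e⟩⟩ as functor, so [old famous] : ⟨e,⟨e,⟨⟨t,t⟩,e⟩⟩⟩.
[old famous] is required to be ⟨e,⟨e,⟨⟨t,t⟩,e⟩⟩⟩. old : ⟨⟨t,⟨t,e⟩⟩,t⟩ cannot yield ⟨e,⟨e,⟨⟨t,t⟩,e⟩⟩⟩ as functor, so famous : ⟨⟨⟨t,⟨t,e⟩⟩,t⟩,⟨e,⟨e,⟨⟨t,t⟩,e⟩⟩⟩⟩.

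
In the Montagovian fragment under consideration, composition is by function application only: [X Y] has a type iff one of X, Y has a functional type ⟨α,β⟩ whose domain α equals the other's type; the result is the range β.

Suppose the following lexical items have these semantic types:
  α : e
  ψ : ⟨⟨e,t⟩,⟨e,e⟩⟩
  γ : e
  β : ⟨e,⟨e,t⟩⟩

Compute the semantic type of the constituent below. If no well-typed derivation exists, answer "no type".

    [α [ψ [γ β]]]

e

At [γ β], β : ⟨e,⟨e,t⟩⟩ takes γ : e, giving ⟨e,t⟩.
At [ψ [γ β]], ψ : ⟨⟨e,t⟩,⟨e,e⟩⟩ takes [γ β] : ⟨e,t⟩, giving ⟨e,e⟩.
At [α [ψ [γ β]]], [ψ [γ β]] : ⟨e,e⟩ takes α : e, giving e.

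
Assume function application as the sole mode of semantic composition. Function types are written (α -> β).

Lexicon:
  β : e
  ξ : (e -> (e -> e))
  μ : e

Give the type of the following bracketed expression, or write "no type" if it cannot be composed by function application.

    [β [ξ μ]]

e

[ξ μ] — ξ of type (e -> (e -> e)) combines with μ of type e: type (e -> e).
[β [ξ μ]] — [ξ μ] of type (e -> e) combines with β of type e: type e.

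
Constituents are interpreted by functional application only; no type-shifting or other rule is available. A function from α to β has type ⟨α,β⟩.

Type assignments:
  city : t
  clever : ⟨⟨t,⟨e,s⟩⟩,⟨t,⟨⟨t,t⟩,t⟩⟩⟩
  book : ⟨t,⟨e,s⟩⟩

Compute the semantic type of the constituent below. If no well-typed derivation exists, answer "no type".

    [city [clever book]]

At [clever book], clever : ⟨⟨t,⟨e,s⟩⟩,⟨t,⟨⟨t,t⟩,t⟩⟩⟩ takes book : ⟨t,⟨e,s⟩⟩, giving ⟨t,⟨⟨t,t⟩,t⟩⟩.
At [city [clever book]], [clever book] : ⟨t,⟨⟨t,t⟩,t⟩⟩ takes city : t, giving ⟨⟨t,t⟩,t⟩.

⟨⟨t,t⟩,t⟩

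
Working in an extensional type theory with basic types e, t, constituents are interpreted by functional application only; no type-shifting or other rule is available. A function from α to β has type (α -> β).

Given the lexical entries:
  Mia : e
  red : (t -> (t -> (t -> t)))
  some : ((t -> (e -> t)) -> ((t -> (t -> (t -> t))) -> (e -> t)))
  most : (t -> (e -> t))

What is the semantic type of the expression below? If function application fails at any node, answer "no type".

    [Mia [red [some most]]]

t

[some most]: functor some : ((t -> (e -> t)) -> ((t -> (t -> (t -> t))) -> (e -> t))), argument most : (t -> (e -> t)); result ((t -> (t -> (t -> t))) -> (e -> t)).
[red [some most]]: functor [some most] : ((t -> (t -> (t -> t))) -> (e -> t)), argument red : (t -> (t -> (t -> t))); result (e -> t).
[Mia [red [some most]]]: functor [red [some most]] : (e -> t), argument Mia : e; result t.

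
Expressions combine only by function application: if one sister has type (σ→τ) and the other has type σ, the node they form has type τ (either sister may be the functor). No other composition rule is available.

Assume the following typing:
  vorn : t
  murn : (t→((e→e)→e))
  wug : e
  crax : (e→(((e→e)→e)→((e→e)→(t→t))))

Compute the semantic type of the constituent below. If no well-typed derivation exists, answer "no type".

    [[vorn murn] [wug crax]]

[vorn murn]: functor murn : (t→((e→e)→e)), argument vorn : t; result ((e→e)→e).
[wug crax]: functor crax : (e→(((e→e)→e)→((e→e)→(t→t)))), argument wug : e; result (((e→e)→e)→((e→e)→(t→t))).
[[vorn murn] [wug crax]]: functor [wug crax] : (((e→e)→e)→((e→e)→(t→t))), argument [vorn murn] : ((e→e)→e); result ((e→e)→(t→t)).

((e→e)→(t→t))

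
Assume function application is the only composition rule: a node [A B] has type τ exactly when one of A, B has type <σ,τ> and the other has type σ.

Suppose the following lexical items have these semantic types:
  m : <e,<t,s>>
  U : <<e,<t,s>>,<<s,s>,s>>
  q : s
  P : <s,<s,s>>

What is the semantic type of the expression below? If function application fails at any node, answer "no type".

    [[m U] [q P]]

s

[m U]: functor U : <<e,<t,s>>,<<s,s>,s>>, argument m : <e,<t,s>>; result <<s,s>,s>.
[q P]: functor P : <s,<s,s>>, argument q : s; result <s,s>.
[[m U] [q P]]: functor [m U] : <<s,s>,s>, argument [q P] : <s,s>; result s.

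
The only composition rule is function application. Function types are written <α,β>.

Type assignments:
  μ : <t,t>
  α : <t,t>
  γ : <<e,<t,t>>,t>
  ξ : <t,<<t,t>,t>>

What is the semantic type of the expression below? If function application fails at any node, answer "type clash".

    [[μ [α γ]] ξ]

At [α γ]: neither <t,t> nor <<e,<t,t>>,t> can take the other as argument; the node is ill-typed.

type clash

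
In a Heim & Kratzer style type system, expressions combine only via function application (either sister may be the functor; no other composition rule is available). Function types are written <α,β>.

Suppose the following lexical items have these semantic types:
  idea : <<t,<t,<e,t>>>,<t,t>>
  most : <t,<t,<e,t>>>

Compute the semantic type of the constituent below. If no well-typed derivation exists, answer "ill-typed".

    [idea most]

<t,t>

At [idea most], idea : <<t,<t,<e,t>>>,<t,t>> takes most : <t,<t,<e,t>>>, giving <t,t>.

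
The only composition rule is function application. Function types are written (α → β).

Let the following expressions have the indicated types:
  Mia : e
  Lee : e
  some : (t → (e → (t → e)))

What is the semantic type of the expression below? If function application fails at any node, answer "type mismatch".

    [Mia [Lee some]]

[Lee some]: e and (t → (e → (t → e))) cannot combine by function application — type clash.

type mismatch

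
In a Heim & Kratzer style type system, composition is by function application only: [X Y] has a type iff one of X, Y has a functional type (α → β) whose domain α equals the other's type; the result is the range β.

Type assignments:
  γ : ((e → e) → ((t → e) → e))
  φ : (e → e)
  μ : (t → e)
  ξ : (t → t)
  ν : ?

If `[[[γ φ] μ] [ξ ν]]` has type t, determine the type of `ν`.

At [[[γ φ] μ] [ξ ν]] (required: t): [[γ φ] μ] is e, which is not a function with range t; hence [ξ ν] is the functor — type (e → t).
At [ξ ν] (required: (e → t)): ξ is (t → t), which is not a function with range (e → t); hence ν is the functor — type ((t → t) → (e → t)).

((t → t) → (e → t))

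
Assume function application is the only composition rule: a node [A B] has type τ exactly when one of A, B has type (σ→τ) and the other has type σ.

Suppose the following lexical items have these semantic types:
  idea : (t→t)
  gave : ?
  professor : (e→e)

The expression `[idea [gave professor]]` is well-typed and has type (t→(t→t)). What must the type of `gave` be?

((e→e)→((t→t)→(t→(t→t))))

For [idea [gave professor]] to have type (t→(t→t)) with idea of type (t→t), [gave professor] must be the function: [gave professor] : ((t→t)→(t→(t→t))).
For [gave professor] to have type ((t→t)→(t→(t→t))) with professor of type (e→e), gave must be the function: gave : ((e→e)→((t→t)→(t→(t→t)))).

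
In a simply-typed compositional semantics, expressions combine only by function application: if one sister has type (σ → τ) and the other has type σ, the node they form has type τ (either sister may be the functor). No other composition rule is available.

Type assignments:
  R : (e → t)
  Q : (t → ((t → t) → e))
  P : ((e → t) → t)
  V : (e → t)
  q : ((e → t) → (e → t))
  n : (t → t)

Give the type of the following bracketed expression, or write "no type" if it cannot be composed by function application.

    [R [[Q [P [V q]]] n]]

t

[V q]: ((e → t) → (e → t)) applied to (e → t) yields (e → t).
[P [V q]]: ((e → t) → t) applied to (e → t) yields t.
[Q [P [V q]]]: (t → ((t → t) → e)) applied to t yields ((t → t) → e).
[[Q [P [V q]]] n]: ((t → t) → e) applied to (t → t) yields e.
[R [[Q [P [V q]]] n]]: (e → t) applied to e yields t.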